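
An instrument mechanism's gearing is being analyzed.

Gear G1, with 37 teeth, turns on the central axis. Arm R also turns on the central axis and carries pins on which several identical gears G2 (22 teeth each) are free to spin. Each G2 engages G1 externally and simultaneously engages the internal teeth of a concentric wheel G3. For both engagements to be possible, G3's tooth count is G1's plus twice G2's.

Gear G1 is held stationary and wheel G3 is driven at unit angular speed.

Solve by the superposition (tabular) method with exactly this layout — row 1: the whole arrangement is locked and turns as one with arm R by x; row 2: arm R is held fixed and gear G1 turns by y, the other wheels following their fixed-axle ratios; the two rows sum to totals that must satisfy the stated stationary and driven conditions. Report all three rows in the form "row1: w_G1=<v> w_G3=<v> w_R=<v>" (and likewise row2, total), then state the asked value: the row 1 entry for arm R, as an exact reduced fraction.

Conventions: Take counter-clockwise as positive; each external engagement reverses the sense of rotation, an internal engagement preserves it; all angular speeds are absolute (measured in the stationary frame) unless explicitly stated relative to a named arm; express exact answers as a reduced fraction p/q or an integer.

recognized (axles ride arm R): planetary set, 37/22/81 teeth
superposition row 1 [locked train]: every member turns x
row 2 — arm fixed, fixed-axis ratios: sun y, ring −(37/81)·y, arm 0
boundary: total ω_sun = x + y = 0 and total ω_ring = x − (37/81)·y = 1  ⇒  y = -81/118, x = 81/118
row 2 ring = −(37/81)·(-81/118) = 37/118
totals (row 1 + row 2): sun 81/118 + (-81/118) = 0, ring 81/118 + 37/118 = 1, arm 81/118 + 0 = 81/118
asked cell (row1, arm) = 81/118

row1: w_G1=81/118 w_G3=81/118 w_R=81/118
row2: w_G1=-81/118 w_G3=37/118 w_R=0
total: w_G1=0 w_G3=1 w_R=81/118
asked value: 81/118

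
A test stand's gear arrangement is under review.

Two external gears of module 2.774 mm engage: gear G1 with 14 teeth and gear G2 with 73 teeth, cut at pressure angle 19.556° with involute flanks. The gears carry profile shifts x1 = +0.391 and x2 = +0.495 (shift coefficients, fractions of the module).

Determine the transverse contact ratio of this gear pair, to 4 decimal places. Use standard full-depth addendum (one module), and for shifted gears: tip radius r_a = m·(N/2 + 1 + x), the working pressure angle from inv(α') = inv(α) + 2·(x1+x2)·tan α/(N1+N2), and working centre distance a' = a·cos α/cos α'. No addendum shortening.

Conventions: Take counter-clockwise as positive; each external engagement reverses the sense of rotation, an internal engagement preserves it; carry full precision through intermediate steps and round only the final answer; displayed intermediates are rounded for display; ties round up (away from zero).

class = single-mesh tooth geometry [involute pair 14T × 73T, m = 2.774]
base radii: r_b1 = 18.297868, r_b2 = 95.410314
tip radii: r_a1 = 23.276634, r_a2 = 105.398130
inv(α') = inv(19.556°) + 2·(+0.391+0.495)·tan α/(14+73) = 0.02113735  ⇒  α' = 22.37327°
a' = a·cos α / cos α' = 120.6690·cos 19.556°/cos 22.37327° = 122.964491
action lengths: √(r_a1²−r_b1²) = 14.387137, √(r_a2²−r_b2²) = 44.784347
base pitch p_b = π·m·cos α = 8.212064
CR = (14.387137 + 44.784347 − 122.964491·sin 22.37327°)/8.212064 = 1.505883
contact ratio ≈ 1.5059

1.5059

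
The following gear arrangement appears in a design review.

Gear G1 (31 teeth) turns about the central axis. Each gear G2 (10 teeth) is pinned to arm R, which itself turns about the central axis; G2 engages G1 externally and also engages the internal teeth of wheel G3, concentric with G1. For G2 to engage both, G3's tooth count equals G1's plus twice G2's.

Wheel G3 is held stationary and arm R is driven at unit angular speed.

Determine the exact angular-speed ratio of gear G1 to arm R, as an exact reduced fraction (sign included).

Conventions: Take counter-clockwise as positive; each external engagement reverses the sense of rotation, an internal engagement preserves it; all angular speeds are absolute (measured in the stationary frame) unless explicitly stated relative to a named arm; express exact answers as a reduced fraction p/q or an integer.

82/31

topology: planetary set — G1 31T / G2 10T / G3 51T, arm = carrier (Willis)
ring teeth: 31 + 2·10 = 51
31(ω_sun−ω_arm) = −51(ω_ring−ω_arm),  ω_ring = 0, ω_arm = 1
ω_sun = 1 − (51/31)(0−1) = 82/31
ω_out/ω_in = 82/31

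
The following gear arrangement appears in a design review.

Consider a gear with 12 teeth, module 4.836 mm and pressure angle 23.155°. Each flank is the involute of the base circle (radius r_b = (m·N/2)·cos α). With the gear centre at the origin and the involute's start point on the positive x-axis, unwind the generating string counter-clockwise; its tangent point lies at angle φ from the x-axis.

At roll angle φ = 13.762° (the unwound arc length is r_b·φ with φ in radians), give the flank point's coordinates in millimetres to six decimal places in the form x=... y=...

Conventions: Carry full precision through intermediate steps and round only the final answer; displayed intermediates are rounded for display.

single-mesh involute tooth geometry (12T wheel at module 4.836)
pitch radius r_p = m·N/2 = 4.836·12/2 = 29.016000
base radius r_b = r_p·cos α = 29.016000·cos 23.155° = 26.678600
roll angle φ = 13.762° = 0.24019221 rad
x = r_b·(cos φ + φ·sin φ) = 27.437111
y = r_b·(sin φ − φ·cos φ) = 0.122521

x=27.437111 y=0.122521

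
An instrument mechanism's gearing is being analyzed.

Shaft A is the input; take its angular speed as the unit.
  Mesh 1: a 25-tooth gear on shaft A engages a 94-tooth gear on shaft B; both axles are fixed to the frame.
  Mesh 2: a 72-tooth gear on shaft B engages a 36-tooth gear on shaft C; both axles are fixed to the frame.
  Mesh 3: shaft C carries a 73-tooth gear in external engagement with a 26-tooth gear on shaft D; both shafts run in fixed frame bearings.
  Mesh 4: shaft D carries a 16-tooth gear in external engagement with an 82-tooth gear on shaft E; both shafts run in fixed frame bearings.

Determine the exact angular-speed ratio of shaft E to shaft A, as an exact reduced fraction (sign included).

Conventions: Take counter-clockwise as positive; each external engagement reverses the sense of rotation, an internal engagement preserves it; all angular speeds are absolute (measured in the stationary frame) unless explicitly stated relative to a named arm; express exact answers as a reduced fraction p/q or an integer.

7300/25051

class = fixed-axis compound train [4 meshes; 4 ratios multiply, 4 sense flips]
mesh 1 [25T→94T]: running ratio 25/94, sense −
mesh 2 [72T→36T]: running ratio 25/47, sense +
mesh 3 [73T→26T]: running ratio 1825/1222, sense −
mesh 4 [16T→82T]: running ratio 7300/25051, sense +
ω_out/ω_in = 7300/25051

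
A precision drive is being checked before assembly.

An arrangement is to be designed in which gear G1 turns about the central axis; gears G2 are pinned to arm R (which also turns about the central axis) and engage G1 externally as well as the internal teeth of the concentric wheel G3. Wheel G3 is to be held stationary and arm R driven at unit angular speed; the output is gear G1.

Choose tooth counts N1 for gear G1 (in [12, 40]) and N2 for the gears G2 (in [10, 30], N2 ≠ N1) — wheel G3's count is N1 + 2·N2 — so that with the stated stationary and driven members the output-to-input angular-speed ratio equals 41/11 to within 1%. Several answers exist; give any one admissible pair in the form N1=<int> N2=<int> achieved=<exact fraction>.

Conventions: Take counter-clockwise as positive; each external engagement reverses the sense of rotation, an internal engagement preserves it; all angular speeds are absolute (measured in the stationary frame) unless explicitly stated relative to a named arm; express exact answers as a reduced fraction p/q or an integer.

topology: planetary set — design target 41/11, arm = carrier (Willis)
Willis with ω_ring = 0: ω_sun/ω_arm = (N1+N3)/N1; set equal to 41/11  ⇒  N3/N1 = 41/11 − 1 = 30/11
N3 = N1 + 2·N2  ⇒  N2/N1 = (N3/N1 − 1)/2 = (30/11 − 1)/2 = 19/22
smallest multiple with N1 ≥ 12 and N2 ≥ 10: k = 1  ⇒  N1 = 1·22 = 22, N2 = 1·19 = 19 (N1 ≤ 40, N2 ≤ 30, N2 ≠ N1 ✓), N3 = 22 + 2·19 = 60
check: (N1+N3)/N1 with N1 = 22, N3 = 60 gives 41/11; |achieved − target| = 0 ≤ 41/1100 ✓

N1=22 N2=19 achieved=41/11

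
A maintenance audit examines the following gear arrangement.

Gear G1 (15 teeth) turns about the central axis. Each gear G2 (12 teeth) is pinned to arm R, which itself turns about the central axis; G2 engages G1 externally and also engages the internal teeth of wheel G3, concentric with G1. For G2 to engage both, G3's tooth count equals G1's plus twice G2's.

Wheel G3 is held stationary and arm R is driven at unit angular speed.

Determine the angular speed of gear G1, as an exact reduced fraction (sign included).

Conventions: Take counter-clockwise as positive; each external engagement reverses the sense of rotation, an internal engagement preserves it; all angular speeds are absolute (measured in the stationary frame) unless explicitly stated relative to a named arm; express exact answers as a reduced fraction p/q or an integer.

18/5

class = planetary set [G3 = 15+2·12 = 39; Willis about the carrier]
ring teeth: 15 + 2·12 = 39
15(ω_sun−ω_arm) = −39(ω_ring−ω_arm),  ω_ring = 0, ω_arm = 1
ω_sun = 1 − (39/15)(0−1) = 18/5
exact speed ratio = 18/5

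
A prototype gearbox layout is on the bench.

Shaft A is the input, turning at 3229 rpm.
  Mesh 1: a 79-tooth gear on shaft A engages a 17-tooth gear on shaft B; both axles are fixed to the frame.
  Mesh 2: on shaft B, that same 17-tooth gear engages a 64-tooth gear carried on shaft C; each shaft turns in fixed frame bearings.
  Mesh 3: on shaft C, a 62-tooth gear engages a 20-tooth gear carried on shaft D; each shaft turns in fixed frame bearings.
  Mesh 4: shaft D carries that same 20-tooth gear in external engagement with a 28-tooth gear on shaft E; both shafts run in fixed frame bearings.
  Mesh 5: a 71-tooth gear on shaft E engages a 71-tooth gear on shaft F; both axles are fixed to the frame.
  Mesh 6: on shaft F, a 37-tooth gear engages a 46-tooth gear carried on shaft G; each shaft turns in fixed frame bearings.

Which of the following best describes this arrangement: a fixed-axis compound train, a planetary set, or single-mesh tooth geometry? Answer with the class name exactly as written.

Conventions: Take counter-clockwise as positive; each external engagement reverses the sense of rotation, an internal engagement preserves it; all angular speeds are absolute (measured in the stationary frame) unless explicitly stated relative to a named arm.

6-mesh fixed-axis compound train (all bearings frame-fixed)
classification: fixed-axis compound train

fixed-axis compound train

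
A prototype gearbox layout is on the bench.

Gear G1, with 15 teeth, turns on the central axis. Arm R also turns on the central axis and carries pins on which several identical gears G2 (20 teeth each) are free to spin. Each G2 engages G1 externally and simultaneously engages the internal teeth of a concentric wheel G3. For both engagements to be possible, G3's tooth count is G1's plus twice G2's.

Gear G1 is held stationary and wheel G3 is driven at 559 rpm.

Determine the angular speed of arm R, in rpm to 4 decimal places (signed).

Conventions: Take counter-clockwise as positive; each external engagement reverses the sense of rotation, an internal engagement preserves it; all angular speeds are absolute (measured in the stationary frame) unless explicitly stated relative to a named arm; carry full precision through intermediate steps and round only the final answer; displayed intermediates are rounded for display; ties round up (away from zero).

class = planetary set [G3 = 15+2·20 = 55; Willis about the carrier]
normalise by the input: solve with ω_ring = 1, then scale by 559 rpm
ring teeth: 15 + 2·20 = 55
15(ω_sun−ω_arm) = −55(ω_ring−ω_arm),  ω_sun = 0, ω_ring = 1
15(0−ω_arm) = −55(1−ω_arm)  ⇒  70·ω_arm = 55  ⇒  ω_arm = 11/14
scale: ω_arm = 11/14 × 559 rpm = +439.2143 rpm

+439.2143 rpm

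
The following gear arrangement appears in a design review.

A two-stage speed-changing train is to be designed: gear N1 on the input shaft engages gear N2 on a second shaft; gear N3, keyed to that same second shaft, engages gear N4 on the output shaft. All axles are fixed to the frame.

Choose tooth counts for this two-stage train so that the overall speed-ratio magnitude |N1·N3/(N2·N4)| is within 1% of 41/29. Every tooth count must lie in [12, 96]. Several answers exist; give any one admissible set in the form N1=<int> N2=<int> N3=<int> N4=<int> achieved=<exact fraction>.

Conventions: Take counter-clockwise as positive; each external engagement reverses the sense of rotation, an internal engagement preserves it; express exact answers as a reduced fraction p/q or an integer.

topology: fixed-axis compound train — 2 stages, target 41/29
target = 41/29 in lowest terms: an exact hit needs N1·N3 = k·41 and N2·N4 = k·29 for one integer k, every count in [12, 96]; additionally prefer no 1:1 stage (N1 ≠ N2, N3 ≠ N4)
k = 1…11: no 1:1-free in-range split of k·41 and k·29 into factor pairs; take k = 12
k = 12: N1·N3 = 492 = 12·41, N2·N4 = 348 = 29·12
achieved = 12·41/(29·12) = 41/29; |achieved − target| = 0 ≤ 41/2900 ✓

N1=12 N2=29 N3=41 N4=12 achieved=41/29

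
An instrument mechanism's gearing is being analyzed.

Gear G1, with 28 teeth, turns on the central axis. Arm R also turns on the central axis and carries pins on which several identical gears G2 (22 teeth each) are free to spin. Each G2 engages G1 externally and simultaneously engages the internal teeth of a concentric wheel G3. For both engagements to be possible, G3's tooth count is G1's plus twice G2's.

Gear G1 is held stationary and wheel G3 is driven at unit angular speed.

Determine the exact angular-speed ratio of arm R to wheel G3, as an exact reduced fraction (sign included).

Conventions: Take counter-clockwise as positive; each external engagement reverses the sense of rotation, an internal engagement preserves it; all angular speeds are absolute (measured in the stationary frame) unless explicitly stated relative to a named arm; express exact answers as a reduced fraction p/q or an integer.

18/25

class = planetary set [G3 = 28+2·22 = 72; Willis about the carrier]
ring teeth: 28 + 2·22 = 72
28(ω_sun−ω_arm) = −72(ω_ring−ω_arm),  ω_sun = 0, ω_ring = 1
28(0−ω_arm) = −72(1−ω_arm)  ⇒  100·ω_arm = 72  ⇒  ω_arm = 18/25
ω_out/ω_in = 18/25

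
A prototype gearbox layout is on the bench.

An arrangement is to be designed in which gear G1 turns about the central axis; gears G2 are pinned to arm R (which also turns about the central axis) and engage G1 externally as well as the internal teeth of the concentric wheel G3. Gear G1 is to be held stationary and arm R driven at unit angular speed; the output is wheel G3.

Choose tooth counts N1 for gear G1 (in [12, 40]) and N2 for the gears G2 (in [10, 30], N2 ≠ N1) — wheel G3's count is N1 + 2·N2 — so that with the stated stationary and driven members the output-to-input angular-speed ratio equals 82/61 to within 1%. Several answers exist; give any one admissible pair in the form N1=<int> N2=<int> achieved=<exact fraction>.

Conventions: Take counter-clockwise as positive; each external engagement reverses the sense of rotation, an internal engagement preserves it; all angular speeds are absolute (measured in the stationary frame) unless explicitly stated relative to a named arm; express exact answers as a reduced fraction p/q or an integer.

N1=21 N2=20 achieved=82/61

topology: planetary set — design target 82/61, arm = carrier (Willis)
Willis with ω_sun = 0: ω_ring/ω_arm = (N1+N3)/N3; set equal to 82/61  ⇒  N3/N1 = 1/(82/61 − 1) = 61/21
N3 = N1 + 2·N2  ⇒  N2/N1 = (N3/N1 − 1)/2 = (61/21 − 1)/2 = 20/21
smallest multiple with N1 ≥ 12 and N2 ≥ 10: k = 1  ⇒  N1 = 1·21 = 21, N2 = 1·20 = 20 (N1 ≤ 40, N2 ≤ 30, N2 ≠ N1 ✓), N3 = 21 + 2·20 = 61
check: (N1+N3)/N3 with N1 = 21, N3 = 61 gives 82/61; |achieved − target| = 0 ≤ 41/3050 ✓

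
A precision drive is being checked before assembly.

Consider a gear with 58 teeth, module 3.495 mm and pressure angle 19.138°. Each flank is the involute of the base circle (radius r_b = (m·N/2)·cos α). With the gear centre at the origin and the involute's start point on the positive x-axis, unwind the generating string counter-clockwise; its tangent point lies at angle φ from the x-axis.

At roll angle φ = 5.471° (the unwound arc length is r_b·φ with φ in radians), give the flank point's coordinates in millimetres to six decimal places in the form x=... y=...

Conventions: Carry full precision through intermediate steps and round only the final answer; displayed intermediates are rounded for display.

class = single-mesh tooth geometry [base-circle involute, m = 3.495, 58T]
pitch radius r_p = m·N/2 = 3.495·58/2 = 101.355000
base radius r_b = r_p·cos α = 101.355000·cos 19.138° = 95.753280
roll angle φ = 5.471° = 0.09548696 rad
x = r_b·(cos φ + φ·sin φ) = 96.188813
y = r_b·(sin φ − φ·cos φ) = 0.027763

x=96.188813 y=0.027763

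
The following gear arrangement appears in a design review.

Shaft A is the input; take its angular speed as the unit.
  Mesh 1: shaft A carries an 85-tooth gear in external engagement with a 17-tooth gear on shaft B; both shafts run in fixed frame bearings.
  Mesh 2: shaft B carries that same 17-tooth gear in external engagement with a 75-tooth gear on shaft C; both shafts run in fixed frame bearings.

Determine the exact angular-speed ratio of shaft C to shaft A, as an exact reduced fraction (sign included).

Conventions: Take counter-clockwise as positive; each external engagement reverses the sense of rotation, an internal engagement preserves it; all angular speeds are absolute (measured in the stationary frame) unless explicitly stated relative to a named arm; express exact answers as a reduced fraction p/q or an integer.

class = fixed-axis compound train [2 meshes; 2 ratios multiply, 2 sense flips]
mesh 1 [85T→17T]: running ratio 5, sense −
mesh 2 [17T→75T]: running ratio 17/15, sense +
ω_out/ω_in = 17/15

17/15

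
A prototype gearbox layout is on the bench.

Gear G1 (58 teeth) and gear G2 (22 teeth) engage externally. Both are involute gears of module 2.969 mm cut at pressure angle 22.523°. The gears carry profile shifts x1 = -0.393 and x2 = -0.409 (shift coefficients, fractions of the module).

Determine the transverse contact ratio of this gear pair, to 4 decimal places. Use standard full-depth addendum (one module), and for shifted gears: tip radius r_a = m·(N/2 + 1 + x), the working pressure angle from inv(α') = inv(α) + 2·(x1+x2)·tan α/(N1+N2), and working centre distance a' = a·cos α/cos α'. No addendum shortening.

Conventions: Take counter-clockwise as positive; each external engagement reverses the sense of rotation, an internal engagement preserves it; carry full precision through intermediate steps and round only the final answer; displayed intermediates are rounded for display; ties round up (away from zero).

single-mesh involute tooth geometry (58T engaging 22T at module 2.969)
base radii: r_b1 = 79.533718, r_b2 = 30.167962
tip radii: r_a1 = 87.903183, r_a2 = 34.413679
inv(α') = inv(22.523°) + 2·(-0.393-0.409)·tan α/(58+22) = 0.01326902  ⇒  α' = 19.26374°
a' = a·cos α / cos α' = 118.7600·cos 22.523°/cos 19.26374° = 116.208185
action lengths: √(r_a1²−r_b1²) = 37.434706, √(r_a2²−r_b2²) = 16.558845
base pitch p_b = π·m·cos α = 8.615950
CR = (37.434706 + 16.558845 − 116.208185·sin 19.26374°)/8.615950 = 1.816920
contact ratio ≈ 1.8169

1.8169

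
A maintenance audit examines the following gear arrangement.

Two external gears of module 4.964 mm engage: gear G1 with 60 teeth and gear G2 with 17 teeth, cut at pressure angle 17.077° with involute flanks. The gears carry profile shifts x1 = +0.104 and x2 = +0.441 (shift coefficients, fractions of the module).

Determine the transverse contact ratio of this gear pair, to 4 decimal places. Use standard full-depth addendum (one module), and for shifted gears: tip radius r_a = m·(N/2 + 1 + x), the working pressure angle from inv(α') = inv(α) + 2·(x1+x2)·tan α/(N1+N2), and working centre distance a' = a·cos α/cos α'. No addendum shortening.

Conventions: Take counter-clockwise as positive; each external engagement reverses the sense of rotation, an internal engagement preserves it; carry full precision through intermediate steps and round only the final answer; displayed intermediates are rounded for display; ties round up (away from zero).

1.6092

class = single-mesh tooth geometry [involute pair 60T × 17T, m = 4.964]
base radii: r_b1 = 142.354262, r_b2 = 40.333708
tip radii: r_a1 = 154.400256, r_a2 = 49.347124
inv(α') = inv(17.077°) + 2·(+0.104+0.441)·tan α/(60+17) = 0.01349962  ⇒  α' = 19.37126°
a' = a·cos α / cos α' = 191.1140·cos 17.077°/cos 19.37126° = 193.650704
action lengths: √(r_a1²−r_b1²) = 59.788821, √(r_a2²−r_b2²) = 28.431157
base pitch p_b = π·m·cos α = 14.907303
CR = (59.788821 + 28.431157 − 193.650704·sin 19.37126°)/14.907303 = 1.609168
contact ratio ≈ 1.6092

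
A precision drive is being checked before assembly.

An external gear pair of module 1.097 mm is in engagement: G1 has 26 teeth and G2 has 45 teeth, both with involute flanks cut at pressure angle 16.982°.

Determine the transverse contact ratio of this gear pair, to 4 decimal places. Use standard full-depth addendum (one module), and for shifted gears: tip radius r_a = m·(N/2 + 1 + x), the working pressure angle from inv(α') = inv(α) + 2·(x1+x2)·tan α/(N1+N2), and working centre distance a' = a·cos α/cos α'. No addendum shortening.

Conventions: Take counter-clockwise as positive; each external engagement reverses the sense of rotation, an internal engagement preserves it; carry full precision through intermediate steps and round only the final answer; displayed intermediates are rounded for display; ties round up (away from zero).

class = single-mesh tooth geometry [involute pair 26T × 45T, m = 1.097]
base radii: r_b1 = 13.639171, r_b2 = 23.606258
tip radii: r_a1 = 15.358000, r_a2 = 25.779500
no profile shift: α' = α, a' = a
action lengths: √(r_a1²−r_b1²) = 7.059828, √(r_a2²−r_b2²) = 10.359884
base pitch p_b = π·m·cos α = 3.296055
CR = (7.059828 + 10.359884 − 38.943500·sin 16.98200°)/3.296055 = 1.834142
contact ratio ≈ 1.8341

1.8341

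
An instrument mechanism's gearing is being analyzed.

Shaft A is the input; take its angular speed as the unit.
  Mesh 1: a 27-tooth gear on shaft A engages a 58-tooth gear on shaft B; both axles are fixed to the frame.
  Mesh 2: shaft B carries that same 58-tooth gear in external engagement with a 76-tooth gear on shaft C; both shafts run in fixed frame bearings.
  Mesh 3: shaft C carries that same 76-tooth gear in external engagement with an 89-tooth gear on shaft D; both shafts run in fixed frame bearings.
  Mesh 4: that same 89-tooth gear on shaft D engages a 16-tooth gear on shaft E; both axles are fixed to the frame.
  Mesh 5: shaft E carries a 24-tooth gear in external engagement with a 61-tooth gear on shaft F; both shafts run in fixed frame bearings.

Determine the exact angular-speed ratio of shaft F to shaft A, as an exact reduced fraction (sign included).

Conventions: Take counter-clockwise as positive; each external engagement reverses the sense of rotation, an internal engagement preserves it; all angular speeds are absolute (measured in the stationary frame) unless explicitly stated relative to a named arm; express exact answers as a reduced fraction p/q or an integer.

-81/122

class = fixed-axis compound train [5 meshes; 5 ratios multiply, 5 sense flips]
mesh 1 [27T→58T]: running ratio 27/58, sense −
mesh 2 [58T→76T]: running ratio 27/76, sense +
mesh 3 [76T→89T]: running ratio 27/89, sense −
mesh 4 [89T→16T]: running ratio 27/16, sense +
mesh 5 [24T→61T]: running ratio 81/122, sense −
ω_out/ω_in = -81/122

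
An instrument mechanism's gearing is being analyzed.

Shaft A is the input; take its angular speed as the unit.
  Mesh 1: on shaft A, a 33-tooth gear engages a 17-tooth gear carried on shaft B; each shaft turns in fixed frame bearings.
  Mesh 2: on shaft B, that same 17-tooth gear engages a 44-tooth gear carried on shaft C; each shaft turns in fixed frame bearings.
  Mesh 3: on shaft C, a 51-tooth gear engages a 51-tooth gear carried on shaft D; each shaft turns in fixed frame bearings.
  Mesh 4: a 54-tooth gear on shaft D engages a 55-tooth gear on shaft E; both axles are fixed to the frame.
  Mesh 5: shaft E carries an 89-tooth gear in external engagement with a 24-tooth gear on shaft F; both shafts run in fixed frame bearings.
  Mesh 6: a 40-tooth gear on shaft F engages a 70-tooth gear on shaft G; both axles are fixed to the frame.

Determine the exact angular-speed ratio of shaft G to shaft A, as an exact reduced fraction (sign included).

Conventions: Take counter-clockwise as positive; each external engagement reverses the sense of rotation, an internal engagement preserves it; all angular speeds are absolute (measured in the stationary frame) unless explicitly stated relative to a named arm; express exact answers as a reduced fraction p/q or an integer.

class = fixed-axis compound train [6 meshes; 6 ratios multiply, 6 sense flips]
mesh 1 [33T→17T]: running ratio 33/17, sense −
mesh 2 [17T→44T]: running ratio 3/4, sense +
mesh 3 [51T→51T]: running ratio 3/4, sense −
mesh 4 [54T→55T]: running ratio 81/110, sense +
mesh 5 [89T→24T]: running ratio 2403/880, sense −
mesh 6 [40T→70T]: running ratio 2403/1540, sense +
ω_out/ω_in = 2403/1540

2403/1540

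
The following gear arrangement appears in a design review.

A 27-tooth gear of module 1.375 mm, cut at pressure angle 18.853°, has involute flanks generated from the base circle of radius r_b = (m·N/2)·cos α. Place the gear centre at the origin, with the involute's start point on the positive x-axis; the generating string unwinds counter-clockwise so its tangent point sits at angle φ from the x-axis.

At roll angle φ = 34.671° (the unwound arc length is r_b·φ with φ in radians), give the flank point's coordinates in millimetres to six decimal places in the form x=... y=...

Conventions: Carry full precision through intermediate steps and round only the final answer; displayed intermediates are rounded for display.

x=20.494369 y=1.250581

topology: single-mesh involute geometry — m = 1.375, N = 27
pitch radius r_p = m·N/2 = 1.375·27/2 = 18.562500
base radius r_b = r_p·cos α = 18.562500·cos 18.853° = 17.566636
roll angle φ = 34.671° = 0.60512310 rad
x = r_b·(cos φ + φ·sin φ) = 20.494369
y = r_b·(sin φ − φ·cos φ) = 1.250581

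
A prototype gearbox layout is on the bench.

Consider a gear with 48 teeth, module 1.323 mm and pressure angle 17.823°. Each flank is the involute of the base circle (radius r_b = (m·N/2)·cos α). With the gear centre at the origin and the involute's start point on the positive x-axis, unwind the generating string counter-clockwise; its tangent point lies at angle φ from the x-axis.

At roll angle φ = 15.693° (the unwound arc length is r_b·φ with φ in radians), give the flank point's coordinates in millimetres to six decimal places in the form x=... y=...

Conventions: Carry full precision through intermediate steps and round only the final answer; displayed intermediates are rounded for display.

recognized (one wheel, involute flank): single-mesh tooth geometry, m = 1.323, N = 48
pitch radius r_p = m·N/2 = 1.323·48/2 = 31.752000
base radius r_b = r_p·cos α = 31.752000·cos 17.823° = 30.228114
roll angle φ = 15.693° = 0.27389452 rad
x = r_b·(cos φ + φ·sin φ) = 31.340767
y = r_b·(sin φ − φ·cos φ) = 0.205484

x=31.340767 y=0.205484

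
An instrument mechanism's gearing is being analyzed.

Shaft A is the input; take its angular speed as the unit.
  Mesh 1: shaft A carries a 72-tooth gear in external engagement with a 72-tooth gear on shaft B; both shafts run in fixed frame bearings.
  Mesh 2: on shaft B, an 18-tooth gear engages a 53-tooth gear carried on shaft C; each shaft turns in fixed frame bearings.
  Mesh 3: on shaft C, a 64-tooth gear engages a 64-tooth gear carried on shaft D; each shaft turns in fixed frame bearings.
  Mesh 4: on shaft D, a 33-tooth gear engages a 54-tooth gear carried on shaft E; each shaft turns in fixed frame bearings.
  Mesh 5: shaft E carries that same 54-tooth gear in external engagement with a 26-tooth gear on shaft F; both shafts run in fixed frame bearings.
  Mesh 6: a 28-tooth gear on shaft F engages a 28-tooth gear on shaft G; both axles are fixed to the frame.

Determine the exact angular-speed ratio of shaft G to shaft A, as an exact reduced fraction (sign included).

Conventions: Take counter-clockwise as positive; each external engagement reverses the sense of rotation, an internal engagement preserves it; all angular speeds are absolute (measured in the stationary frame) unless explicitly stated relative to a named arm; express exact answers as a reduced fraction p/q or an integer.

297/689

class = fixed-axis compound train [6 meshes; 6 ratios multiply, 6 sense flips]
mesh 1 [72T→72T]: running ratio 1, sense −
mesh 2 [18T→53T]: running ratio 18/53, sense +
mesh 3 [64T→64T]: running ratio 18/53, sense −
mesh 4 [33T→54T]: running ratio 11/53, sense +
mesh 5 [54T→26T]: running ratio 297/689, sense −
mesh 6 [28T→28T]: running ratio 297/689, sense +
ω_out/ω_in = 297/689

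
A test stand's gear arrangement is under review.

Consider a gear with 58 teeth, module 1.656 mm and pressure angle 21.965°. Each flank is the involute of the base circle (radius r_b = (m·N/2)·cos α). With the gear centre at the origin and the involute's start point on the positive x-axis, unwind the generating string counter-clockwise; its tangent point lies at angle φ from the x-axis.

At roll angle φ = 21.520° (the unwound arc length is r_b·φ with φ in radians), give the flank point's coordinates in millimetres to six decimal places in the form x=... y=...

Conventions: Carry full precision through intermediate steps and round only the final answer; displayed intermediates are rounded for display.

x=47.569654 y=0.775586

recognized (one wheel, involute flank): single-mesh tooth geometry, m = 1.656, N = 58
pitch radius r_p = m·N/2 = 1.656·58/2 = 48.024000
base radius r_b = r_p·cos α = 48.024000·cos 21.965° = 44.538059
roll angle φ = 21.520° = 0.37559486 rad
x = r_b·(cos φ + φ·sin φ) = 47.569654
y = r_b·(sin φ − φ·cos φ) = 0.775586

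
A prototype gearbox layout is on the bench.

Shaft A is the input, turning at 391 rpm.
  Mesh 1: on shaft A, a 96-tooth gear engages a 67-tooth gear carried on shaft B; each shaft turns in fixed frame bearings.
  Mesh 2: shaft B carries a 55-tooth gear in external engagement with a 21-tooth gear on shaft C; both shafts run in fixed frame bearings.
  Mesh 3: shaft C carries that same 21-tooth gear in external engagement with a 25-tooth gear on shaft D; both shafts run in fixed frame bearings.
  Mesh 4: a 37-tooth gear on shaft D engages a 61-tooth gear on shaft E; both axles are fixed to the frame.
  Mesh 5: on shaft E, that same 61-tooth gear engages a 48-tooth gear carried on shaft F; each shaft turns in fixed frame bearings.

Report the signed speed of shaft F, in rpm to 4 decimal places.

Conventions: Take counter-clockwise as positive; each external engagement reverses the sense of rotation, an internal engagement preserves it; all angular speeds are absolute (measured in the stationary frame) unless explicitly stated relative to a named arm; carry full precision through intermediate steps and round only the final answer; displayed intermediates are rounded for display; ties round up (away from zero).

class = fixed-axis compound train [5 meshes; 5 ratios multiply, 5 sense flips]
mesh 1 [96T→67T]: ω = 391.0000×96/67 = 560.2388 rpm, sense flips to −
mesh 2 [55T→21T]: ω = 560.2388×55/21 = 1467.2921 rpm, sense flips to +
mesh 3 [21T→25T]: ω = 1467.2921×21/25 = 1232.5254 rpm, sense flips to −
mesh 4 [37T→61T]: ω = 1232.5254×37/61 = 747.5974 rpm, sense flips to +
mesh 5 [61T→48T]: ω = 747.5974×61/48 = 950.0716 rpm, sense flips to −
signed output speed = -950.0716 rpm

-950.0716 rpm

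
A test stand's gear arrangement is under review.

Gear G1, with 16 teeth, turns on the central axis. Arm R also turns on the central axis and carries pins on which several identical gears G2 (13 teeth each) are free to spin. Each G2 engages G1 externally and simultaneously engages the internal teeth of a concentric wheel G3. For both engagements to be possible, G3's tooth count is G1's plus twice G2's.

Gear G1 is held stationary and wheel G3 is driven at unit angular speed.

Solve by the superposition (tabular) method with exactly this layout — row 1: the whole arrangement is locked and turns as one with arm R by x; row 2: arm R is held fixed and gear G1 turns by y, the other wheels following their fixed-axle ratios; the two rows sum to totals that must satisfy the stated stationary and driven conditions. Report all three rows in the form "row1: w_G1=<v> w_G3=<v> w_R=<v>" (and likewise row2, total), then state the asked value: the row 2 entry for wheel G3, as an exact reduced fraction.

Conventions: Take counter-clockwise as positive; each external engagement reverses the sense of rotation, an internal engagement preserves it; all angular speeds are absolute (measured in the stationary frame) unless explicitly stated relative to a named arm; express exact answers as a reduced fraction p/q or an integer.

planetary set (16T centre, 13T on arm, 42T internal) — Willis relation
superposition row 1 [locked train]: every member turns x
row 2 — arm fixed, fixed-axis ratios: sun y, ring −(16/42)·y, arm 0
boundary: total ω_sun = x + y = 0 and total ω_ring = x − (16/42)·y = 1  ⇒  y = -21/29, x = 21/29
row 2 ring = −(16/42)·(-21/29) = 8/29
totals (row 1 + row 2): sun 21/29 + (-21/29) = 0, ring 21/29 + 8/29 = 1, arm 21/29 + 0 = 21/29
asked cell (row2, ring) = 8/29

row1: w_G1=21/29 w_G3=21/29 w_R=21/29
row2: w_G1=-21/29 w_G3=8/29 w_R=0
total: w_G1=0 w_G3=1 w_R=21/29
asked value: 8/29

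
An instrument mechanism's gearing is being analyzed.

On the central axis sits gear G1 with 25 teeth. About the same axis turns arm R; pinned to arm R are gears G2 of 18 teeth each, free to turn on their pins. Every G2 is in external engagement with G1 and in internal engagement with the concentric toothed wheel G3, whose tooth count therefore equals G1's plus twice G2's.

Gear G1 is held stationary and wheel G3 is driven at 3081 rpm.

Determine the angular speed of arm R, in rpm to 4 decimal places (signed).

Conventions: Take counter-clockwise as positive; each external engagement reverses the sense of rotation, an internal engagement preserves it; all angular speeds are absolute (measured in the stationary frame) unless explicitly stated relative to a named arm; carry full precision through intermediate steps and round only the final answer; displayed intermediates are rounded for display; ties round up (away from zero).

+2185.3605 rpm

class = planetary set [G3 = 25+2·18 = 61; Willis about the carrier]
normalise by the input: solve with ω_ring = 1, then scale by 3081 rpm
ring teeth: 25 + 2·18 = 61
25(ω_sun−ω_arm) = −61(ω_ring−ω_arm),  ω_sun = 0, ω_ring = 1
25(0−ω_arm) = −61(1−ω_arm)  ⇒  86·ω_arm = 61  ⇒  ω_arm = 61/86
scale: ω_arm = 61/86 × 3081 rpm = +2185.3605 rpm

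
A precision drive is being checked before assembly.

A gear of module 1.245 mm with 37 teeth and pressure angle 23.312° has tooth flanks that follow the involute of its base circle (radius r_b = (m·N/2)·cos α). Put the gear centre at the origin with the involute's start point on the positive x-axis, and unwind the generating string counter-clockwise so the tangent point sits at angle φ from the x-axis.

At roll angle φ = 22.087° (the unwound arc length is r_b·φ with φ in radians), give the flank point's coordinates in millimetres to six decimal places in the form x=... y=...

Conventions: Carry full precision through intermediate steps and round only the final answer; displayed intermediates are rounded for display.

topology: single-mesh involute geometry — m = 1.245, N = 37
pitch radius r_p = m·N/2 = 1.245·37/2 = 23.032500
base radius r_b = r_p·cos α = 23.032500·cos 23.312° = 21.152208
roll angle φ = 22.087° = 0.38549087 rad
x = r_b·(cos φ + φ·sin φ) = 22.665943
y = r_b·(sin φ − φ·cos φ) = 0.397932

x=22.665943 y=0.397932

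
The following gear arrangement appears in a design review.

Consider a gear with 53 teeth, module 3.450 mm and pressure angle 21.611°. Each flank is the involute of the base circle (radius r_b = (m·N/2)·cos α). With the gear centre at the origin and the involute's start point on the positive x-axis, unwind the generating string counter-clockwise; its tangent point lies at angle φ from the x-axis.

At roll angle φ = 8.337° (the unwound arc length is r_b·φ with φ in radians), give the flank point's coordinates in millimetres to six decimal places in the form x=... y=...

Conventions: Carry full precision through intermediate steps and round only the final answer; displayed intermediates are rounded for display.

class = single-mesh tooth geometry [base-circle involute, m = 3.450, 53T]
pitch radius r_p = m·N/2 = 3.450·53/2 = 91.425000
base radius r_b = r_p·cos α = 91.425000·cos 21.611° = 84.998352
roll angle φ = 8.337° = 0.14550810 rad
x = r_b·(cos φ + φ·sin φ) = 85.893413
y = r_b·(sin φ − φ·cos φ) = 0.087103

x=85.893413 y=0.087103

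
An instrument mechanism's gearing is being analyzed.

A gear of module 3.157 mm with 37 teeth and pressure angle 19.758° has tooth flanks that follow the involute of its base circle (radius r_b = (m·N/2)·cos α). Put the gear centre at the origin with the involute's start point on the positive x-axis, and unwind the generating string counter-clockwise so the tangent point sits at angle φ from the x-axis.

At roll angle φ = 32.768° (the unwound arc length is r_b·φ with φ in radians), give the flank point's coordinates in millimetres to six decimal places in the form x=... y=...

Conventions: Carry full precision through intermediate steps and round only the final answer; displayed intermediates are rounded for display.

x=63.233538 y=3.316531

class = single-mesh tooth geometry [base-circle involute, m = 3.157, 37T]
pitch radius r_p = m·N/2 = 3.157·37/2 = 58.404500
base radius r_b = r_p·cos α = 58.404500·cos 19.758° = 54.966158
roll angle φ = 32.768° = 0.57190949 rad
x = r_b·(cos φ + φ·sin φ) = 63.233538
y = r_b·(sin φ − φ·cos φ) = 3.316531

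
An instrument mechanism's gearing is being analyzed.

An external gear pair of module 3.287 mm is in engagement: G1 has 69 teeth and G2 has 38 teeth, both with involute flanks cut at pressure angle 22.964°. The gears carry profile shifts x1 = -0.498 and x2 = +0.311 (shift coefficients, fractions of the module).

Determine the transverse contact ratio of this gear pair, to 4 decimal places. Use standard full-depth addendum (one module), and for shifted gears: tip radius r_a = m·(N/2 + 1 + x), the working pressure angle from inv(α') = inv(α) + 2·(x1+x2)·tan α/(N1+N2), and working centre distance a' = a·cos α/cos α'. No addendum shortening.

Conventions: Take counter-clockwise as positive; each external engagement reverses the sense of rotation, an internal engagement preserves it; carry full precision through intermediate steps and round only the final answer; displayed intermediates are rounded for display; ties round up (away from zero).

1.6021

recognized (one external pair, fixed centres): single-mesh tooth geometry, m = 3.287, N1 = 69, N2 = 38
base radii: r_b1 = 104.414451, r_b2 = 57.503611
tip radii: r_a1 = 115.051574, r_a2 = 66.762257
inv(α') = inv(22.964°) + 2·(-0.498+0.311)·tan α/(69+38) = 0.02145499  ⇒  α' = 22.48011°
a' = a·cos α / cos α' = 175.8545·cos 22.964°/cos 22.48011° = 175.233665
action lengths: √(r_a1²−r_b1²) = 48.316530, √(r_a2²−r_b2²) = 33.919518
base pitch p_b = π·m·cos α = 9.508048
CR = (48.316530 + 33.919518 − 175.233665·sin 22.48011°)/9.508048 = 1.602140
contact ratio ≈ 1.6021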